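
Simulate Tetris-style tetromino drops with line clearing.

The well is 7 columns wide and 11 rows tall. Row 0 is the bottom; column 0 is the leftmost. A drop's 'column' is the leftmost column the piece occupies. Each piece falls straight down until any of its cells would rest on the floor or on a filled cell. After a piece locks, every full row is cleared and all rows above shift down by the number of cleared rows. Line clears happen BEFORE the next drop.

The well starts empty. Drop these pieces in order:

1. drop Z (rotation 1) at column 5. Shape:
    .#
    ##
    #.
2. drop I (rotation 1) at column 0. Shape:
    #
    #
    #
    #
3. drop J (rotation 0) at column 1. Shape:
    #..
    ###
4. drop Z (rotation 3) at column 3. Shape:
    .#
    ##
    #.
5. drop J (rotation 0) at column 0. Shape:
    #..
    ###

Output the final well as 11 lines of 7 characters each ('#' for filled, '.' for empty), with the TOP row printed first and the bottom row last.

Answer: .......
.......
.......
.......
.......
#......
###....
#...#..
#..##.#
##.#.##
####.#.

Derivation:
Drop 1: Z rot1 at col 5 lands with bottom-row=0; cleared 0 line(s) (total 0); column heights now [0 0 0 0 0 2 3], max=3
Drop 2: I rot1 at col 0 lands with bottom-row=0; cleared 0 line(s) (total 0); column heights now [4 0 0 0 0 2 3], max=4
Drop 3: J rot0 at col 1 lands with bottom-row=0; cleared 0 line(s) (total 0); column heights now [4 2 1 1 0 2 3], max=4
Drop 4: Z rot3 at col 3 lands with bottom-row=1; cleared 0 line(s) (total 0); column heights now [4 2 1 3 4 2 3], max=4
Drop 5: J rot0 at col 0 lands with bottom-row=4; cleared 0 line(s) (total 0); column heights now [6 5 5 3 4 2 3], max=6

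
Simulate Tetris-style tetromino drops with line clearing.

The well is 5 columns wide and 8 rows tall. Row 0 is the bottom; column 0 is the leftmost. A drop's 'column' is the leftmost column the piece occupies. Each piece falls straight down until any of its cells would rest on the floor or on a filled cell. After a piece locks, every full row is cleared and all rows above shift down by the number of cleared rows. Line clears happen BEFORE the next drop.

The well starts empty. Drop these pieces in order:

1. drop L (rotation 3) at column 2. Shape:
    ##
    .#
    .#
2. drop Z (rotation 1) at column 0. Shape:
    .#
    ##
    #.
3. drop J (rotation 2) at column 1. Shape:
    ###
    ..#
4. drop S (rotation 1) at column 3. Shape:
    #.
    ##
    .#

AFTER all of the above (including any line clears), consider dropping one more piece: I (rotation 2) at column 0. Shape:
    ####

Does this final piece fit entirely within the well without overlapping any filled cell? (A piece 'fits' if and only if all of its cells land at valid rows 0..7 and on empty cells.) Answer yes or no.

Drop 1: L rot3 at col 2 lands with bottom-row=0; cleared 0 line(s) (total 0); column heights now [0 0 3 3 0], max=3
Drop 2: Z rot1 at col 0 lands with bottom-row=0; cleared 0 line(s) (total 0); column heights now [2 3 3 3 0], max=3
Drop 3: J rot2 at col 1 lands with bottom-row=3; cleared 0 line(s) (total 0); column heights now [2 5 5 5 0], max=5
Drop 4: S rot1 at col 3 lands with bottom-row=4; cleared 0 line(s) (total 0); column heights now [2 5 5 7 6], max=7
Test piece I rot2 at col 0 (width 4): heights before test = [2 5 5 7 6]; fits = True

Answer: yes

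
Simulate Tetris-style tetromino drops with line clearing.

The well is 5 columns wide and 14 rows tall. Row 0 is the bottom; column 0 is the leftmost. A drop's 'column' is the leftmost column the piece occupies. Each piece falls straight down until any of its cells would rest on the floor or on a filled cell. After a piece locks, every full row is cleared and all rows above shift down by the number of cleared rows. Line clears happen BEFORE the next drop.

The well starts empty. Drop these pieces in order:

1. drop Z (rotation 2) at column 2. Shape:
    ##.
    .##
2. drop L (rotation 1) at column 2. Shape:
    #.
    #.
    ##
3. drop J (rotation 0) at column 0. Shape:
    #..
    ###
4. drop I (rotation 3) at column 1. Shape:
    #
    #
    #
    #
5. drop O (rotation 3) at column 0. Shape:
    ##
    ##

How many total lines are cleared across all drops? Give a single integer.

Drop 1: Z rot2 at col 2 lands with bottom-row=0; cleared 0 line(s) (total 0); column heights now [0 0 2 2 1], max=2
Drop 2: L rot1 at col 2 lands with bottom-row=2; cleared 0 line(s) (total 0); column heights now [0 0 5 3 1], max=5
Drop 3: J rot0 at col 0 lands with bottom-row=5; cleared 0 line(s) (total 0); column heights now [7 6 6 3 1], max=7
Drop 4: I rot3 at col 1 lands with bottom-row=6; cleared 0 line(s) (total 0); column heights now [7 10 6 3 1], max=10
Drop 5: O rot3 at col 0 lands with bottom-row=10; cleared 0 line(s) (total 0); column heights now [12 12 6 3 1], max=12

Answer: 0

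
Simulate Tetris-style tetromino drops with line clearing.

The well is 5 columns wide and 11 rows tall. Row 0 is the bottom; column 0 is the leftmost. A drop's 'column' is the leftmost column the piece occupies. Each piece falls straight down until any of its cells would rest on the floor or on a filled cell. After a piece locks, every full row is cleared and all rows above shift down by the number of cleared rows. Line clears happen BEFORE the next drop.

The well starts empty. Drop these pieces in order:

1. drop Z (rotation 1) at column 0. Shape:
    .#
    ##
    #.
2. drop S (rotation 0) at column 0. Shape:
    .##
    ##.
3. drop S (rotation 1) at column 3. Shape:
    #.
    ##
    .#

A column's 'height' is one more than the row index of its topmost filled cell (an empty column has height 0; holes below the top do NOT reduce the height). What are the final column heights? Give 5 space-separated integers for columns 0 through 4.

Drop 1: Z rot1 at col 0 lands with bottom-row=0; cleared 0 line(s) (total 0); column heights now [2 3 0 0 0], max=3
Drop 2: S rot0 at col 0 lands with bottom-row=3; cleared 0 line(s) (total 0); column heights now [4 5 5 0 0], max=5
Drop 3: S rot1 at col 3 lands with bottom-row=0; cleared 0 line(s) (total 0); column heights now [4 5 5 3 2], max=5

Answer: 4 5 5 3 2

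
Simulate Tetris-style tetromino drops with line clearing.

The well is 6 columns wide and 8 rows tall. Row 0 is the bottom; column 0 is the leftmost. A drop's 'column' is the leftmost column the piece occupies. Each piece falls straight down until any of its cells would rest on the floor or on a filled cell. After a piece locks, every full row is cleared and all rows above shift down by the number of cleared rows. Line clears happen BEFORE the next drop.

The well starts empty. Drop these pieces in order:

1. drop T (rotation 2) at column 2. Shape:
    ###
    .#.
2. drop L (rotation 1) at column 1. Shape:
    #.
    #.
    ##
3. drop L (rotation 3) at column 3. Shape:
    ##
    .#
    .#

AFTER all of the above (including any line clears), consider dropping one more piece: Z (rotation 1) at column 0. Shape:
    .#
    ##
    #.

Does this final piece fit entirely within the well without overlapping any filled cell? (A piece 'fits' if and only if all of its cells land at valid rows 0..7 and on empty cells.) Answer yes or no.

Answer: yes

Derivation:
Drop 1: T rot2 at col 2 lands with bottom-row=0; cleared 0 line(s) (total 0); column heights now [0 0 2 2 2 0], max=2
Drop 2: L rot1 at col 1 lands with bottom-row=2; cleared 0 line(s) (total 0); column heights now [0 5 3 2 2 0], max=5
Drop 3: L rot3 at col 3 lands with bottom-row=2; cleared 0 line(s) (total 0); column heights now [0 5 3 5 5 0], max=5
Test piece Z rot1 at col 0 (width 2): heights before test = [0 5 3 5 5 0]; fits = True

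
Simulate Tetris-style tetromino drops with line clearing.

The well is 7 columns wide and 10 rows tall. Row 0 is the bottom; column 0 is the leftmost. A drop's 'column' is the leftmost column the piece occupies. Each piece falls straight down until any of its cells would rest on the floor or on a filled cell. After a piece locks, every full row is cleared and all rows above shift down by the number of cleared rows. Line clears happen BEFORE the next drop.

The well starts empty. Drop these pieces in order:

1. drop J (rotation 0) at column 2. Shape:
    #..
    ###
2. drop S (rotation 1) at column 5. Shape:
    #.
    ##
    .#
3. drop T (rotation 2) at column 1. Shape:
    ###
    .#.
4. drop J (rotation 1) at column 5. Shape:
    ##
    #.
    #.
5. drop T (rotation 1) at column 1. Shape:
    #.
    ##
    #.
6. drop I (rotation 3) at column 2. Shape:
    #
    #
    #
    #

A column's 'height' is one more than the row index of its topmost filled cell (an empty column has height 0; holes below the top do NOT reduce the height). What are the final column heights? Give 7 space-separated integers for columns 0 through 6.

Drop 1: J rot0 at col 2 lands with bottom-row=0; cleared 0 line(s) (total 0); column heights now [0 0 2 1 1 0 0], max=2
Drop 2: S rot1 at col 5 lands with bottom-row=0; cleared 0 line(s) (total 0); column heights now [0 0 2 1 1 3 2], max=3
Drop 3: T rot2 at col 1 lands with bottom-row=2; cleared 0 line(s) (total 0); column heights now [0 4 4 4 1 3 2], max=4
Drop 4: J rot1 at col 5 lands with bottom-row=3; cleared 0 line(s) (total 0); column heights now [0 4 4 4 1 6 6], max=6
Drop 5: T rot1 at col 1 lands with bottom-row=4; cleared 0 line(s) (total 0); column heights now [0 7 6 4 1 6 6], max=7
Drop 6: I rot3 at col 2 lands with bottom-row=6; cleared 0 line(s) (total 0); column heights now [0 7 10 4 1 6 6], max=10

Answer: 0 7 10 4 1 6 6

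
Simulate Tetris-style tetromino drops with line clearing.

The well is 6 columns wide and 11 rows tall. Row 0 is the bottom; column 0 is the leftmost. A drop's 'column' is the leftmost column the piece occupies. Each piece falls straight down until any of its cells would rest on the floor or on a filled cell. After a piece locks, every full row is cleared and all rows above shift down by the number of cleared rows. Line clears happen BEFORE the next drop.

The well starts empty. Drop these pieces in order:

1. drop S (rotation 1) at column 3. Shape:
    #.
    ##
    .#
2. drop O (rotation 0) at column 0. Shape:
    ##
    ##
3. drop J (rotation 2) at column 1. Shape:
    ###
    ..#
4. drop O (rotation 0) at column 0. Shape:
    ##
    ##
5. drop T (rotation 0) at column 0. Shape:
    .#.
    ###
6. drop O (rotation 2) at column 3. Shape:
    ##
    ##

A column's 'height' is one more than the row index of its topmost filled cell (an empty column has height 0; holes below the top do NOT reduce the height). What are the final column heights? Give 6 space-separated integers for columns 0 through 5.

Answer: 8 9 8 7 7 0

Derivation:
Drop 1: S rot1 at col 3 lands with bottom-row=0; cleared 0 line(s) (total 0); column heights now [0 0 0 3 2 0], max=3
Drop 2: O rot0 at col 0 lands with bottom-row=0; cleared 0 line(s) (total 0); column heights now [2 2 0 3 2 0], max=3
Drop 3: J rot2 at col 1 lands with bottom-row=3; cleared 0 line(s) (total 0); column heights now [2 5 5 5 2 0], max=5
Drop 4: O rot0 at col 0 lands with bottom-row=5; cleared 0 line(s) (total 0); column heights now [7 7 5 5 2 0], max=7
Drop 5: T rot0 at col 0 lands with bottom-row=7; cleared 0 line(s) (total 0); column heights now [8 9 8 5 2 0], max=9
Drop 6: O rot2 at col 3 lands with bottom-row=5; cleared 0 line(s) (total 0); column heights now [8 9 8 7 7 0], max=9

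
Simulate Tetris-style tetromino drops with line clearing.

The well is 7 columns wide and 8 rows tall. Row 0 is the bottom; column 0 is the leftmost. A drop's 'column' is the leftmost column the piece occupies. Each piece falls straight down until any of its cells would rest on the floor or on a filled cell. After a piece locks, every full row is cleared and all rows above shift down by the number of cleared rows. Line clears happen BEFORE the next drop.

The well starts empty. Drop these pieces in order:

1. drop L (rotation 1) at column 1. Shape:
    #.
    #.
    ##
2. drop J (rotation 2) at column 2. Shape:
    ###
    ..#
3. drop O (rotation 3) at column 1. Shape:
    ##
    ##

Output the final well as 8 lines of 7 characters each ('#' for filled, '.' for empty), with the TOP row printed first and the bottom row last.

Answer: .......
.......
.......
.##....
.##....
.#.....
.####..
.##.#..

Derivation:
Drop 1: L rot1 at col 1 lands with bottom-row=0; cleared 0 line(s) (total 0); column heights now [0 3 1 0 0 0 0], max=3
Drop 2: J rot2 at col 2 lands with bottom-row=0; cleared 0 line(s) (total 0); column heights now [0 3 2 2 2 0 0], max=3
Drop 3: O rot3 at col 1 lands with bottom-row=3; cleared 0 line(s) (total 0); column heights now [0 5 5 2 2 0 0], max=5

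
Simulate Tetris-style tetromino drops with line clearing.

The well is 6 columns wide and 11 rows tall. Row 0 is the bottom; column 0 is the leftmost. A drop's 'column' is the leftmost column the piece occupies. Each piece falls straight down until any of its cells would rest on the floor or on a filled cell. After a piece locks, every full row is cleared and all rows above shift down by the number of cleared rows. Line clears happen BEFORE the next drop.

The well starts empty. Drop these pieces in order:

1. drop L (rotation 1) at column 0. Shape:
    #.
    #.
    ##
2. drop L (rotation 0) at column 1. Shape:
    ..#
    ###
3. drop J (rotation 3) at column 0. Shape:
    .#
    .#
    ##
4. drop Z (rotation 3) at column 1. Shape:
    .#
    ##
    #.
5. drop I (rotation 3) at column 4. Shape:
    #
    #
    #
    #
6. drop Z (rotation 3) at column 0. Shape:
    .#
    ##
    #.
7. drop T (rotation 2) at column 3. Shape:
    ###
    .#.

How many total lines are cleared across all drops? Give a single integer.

Drop 1: L rot1 at col 0 lands with bottom-row=0; cleared 0 line(s) (total 0); column heights now [3 1 0 0 0 0], max=3
Drop 2: L rot0 at col 1 lands with bottom-row=1; cleared 0 line(s) (total 0); column heights now [3 2 2 3 0 0], max=3
Drop 3: J rot3 at col 0 lands with bottom-row=3; cleared 0 line(s) (total 0); column heights now [4 6 2 3 0 0], max=6
Drop 4: Z rot3 at col 1 lands with bottom-row=6; cleared 0 line(s) (total 0); column heights now [4 8 9 3 0 0], max=9
Drop 5: I rot3 at col 4 lands with bottom-row=0; cleared 0 line(s) (total 0); column heights now [4 8 9 3 4 0], max=9
Drop 6: Z rot3 at col 0 lands with bottom-row=7; cleared 0 line(s) (total 0); column heights now [9 10 9 3 4 0], max=10
Drop 7: T rot2 at col 3 lands with bottom-row=4; cleared 0 line(s) (total 0); column heights now [9 10 9 6 6 6], max=10

Answer: 0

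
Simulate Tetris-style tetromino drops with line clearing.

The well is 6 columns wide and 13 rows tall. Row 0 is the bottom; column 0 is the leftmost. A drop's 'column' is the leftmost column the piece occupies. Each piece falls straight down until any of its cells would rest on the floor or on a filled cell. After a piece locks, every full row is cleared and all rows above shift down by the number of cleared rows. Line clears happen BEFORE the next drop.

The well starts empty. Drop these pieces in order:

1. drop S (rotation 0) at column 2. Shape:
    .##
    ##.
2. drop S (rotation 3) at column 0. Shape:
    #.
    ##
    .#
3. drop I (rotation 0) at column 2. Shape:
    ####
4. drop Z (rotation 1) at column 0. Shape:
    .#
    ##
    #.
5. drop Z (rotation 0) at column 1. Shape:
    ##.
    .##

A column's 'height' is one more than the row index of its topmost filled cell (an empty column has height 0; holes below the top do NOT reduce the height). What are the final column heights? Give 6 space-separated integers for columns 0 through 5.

Drop 1: S rot0 at col 2 lands with bottom-row=0; cleared 0 line(s) (total 0); column heights now [0 0 1 2 2 0], max=2
Drop 2: S rot3 at col 0 lands with bottom-row=0; cleared 0 line(s) (total 0); column heights now [3 2 1 2 2 0], max=3
Drop 3: I rot0 at col 2 lands with bottom-row=2; cleared 0 line(s) (total 0); column heights now [3 2 3 3 3 3], max=3
Drop 4: Z rot1 at col 0 lands with bottom-row=3; cleared 0 line(s) (total 0); column heights now [5 6 3 3 3 3], max=6
Drop 5: Z rot0 at col 1 lands with bottom-row=5; cleared 0 line(s) (total 0); column heights now [5 7 7 6 3 3], max=7

Answer: 5 7 7 6 3 3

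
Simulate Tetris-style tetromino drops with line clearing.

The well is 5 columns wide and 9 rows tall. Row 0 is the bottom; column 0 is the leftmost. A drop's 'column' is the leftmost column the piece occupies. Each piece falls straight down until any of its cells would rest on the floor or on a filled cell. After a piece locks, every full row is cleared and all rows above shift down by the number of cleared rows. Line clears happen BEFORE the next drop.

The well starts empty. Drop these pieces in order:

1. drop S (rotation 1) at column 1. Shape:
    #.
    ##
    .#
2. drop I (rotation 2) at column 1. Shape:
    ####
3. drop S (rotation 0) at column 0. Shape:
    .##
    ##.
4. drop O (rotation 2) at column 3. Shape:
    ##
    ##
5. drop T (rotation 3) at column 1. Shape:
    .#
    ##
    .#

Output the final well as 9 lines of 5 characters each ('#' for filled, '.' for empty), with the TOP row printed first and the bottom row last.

Answer: ..#..
.##..
..#..
.####
##.##
.####
.#...
.##..
..#..

Derivation:
Drop 1: S rot1 at col 1 lands with bottom-row=0; cleared 0 line(s) (total 0); column heights now [0 3 2 0 0], max=3
Drop 2: I rot2 at col 1 lands with bottom-row=3; cleared 0 line(s) (total 0); column heights now [0 4 4 4 4], max=4
Drop 3: S rot0 at col 0 lands with bottom-row=4; cleared 0 line(s) (total 0); column heights now [5 6 6 4 4], max=6
Drop 4: O rot2 at col 3 lands with bottom-row=4; cleared 0 line(s) (total 0); column heights now [5 6 6 6 6], max=6
Drop 5: T rot3 at col 1 lands with bottom-row=6; cleared 0 line(s) (total 0); column heights now [5 8 9 6 6], max=9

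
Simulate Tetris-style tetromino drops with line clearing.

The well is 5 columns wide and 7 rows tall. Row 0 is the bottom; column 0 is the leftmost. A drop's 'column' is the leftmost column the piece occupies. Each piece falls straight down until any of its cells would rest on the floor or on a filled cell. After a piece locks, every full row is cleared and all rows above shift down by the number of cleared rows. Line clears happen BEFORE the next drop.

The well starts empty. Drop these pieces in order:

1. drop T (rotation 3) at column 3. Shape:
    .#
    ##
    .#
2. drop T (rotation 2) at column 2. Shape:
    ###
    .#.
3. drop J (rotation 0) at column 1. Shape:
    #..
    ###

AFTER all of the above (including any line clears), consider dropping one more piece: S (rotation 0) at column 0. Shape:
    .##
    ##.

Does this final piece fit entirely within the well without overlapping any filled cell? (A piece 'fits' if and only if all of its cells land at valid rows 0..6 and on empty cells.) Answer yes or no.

Answer: no

Derivation:
Drop 1: T rot3 at col 3 lands with bottom-row=0; cleared 0 line(s) (total 0); column heights now [0 0 0 2 3], max=3
Drop 2: T rot2 at col 2 lands with bottom-row=2; cleared 0 line(s) (total 0); column heights now [0 0 4 4 4], max=4
Drop 3: J rot0 at col 1 lands with bottom-row=4; cleared 0 line(s) (total 0); column heights now [0 6 5 5 4], max=6
Test piece S rot0 at col 0 (width 3): heights before test = [0 6 5 5 4]; fits = False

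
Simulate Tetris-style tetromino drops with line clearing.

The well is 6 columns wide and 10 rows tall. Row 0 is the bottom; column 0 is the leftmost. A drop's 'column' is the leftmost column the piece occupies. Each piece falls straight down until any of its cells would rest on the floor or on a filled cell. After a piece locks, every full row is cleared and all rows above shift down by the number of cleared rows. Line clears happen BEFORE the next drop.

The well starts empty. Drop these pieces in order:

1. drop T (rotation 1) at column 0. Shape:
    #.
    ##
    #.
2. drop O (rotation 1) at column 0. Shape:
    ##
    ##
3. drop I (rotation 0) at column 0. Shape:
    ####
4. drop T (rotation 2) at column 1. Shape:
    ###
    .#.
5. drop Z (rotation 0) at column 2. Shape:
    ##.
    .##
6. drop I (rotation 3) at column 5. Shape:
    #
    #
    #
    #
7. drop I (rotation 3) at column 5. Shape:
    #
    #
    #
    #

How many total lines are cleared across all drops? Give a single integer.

Answer: 0

Derivation:
Drop 1: T rot1 at col 0 lands with bottom-row=0; cleared 0 line(s) (total 0); column heights now [3 2 0 0 0 0], max=3
Drop 2: O rot1 at col 0 lands with bottom-row=3; cleared 0 line(s) (total 0); column heights now [5 5 0 0 0 0], max=5
Drop 3: I rot0 at col 0 lands with bottom-row=5; cleared 0 line(s) (total 0); column heights now [6 6 6 6 0 0], max=6
Drop 4: T rot2 at col 1 lands with bottom-row=6; cleared 0 line(s) (total 0); column heights now [6 8 8 8 0 0], max=8
Drop 5: Z rot0 at col 2 lands with bottom-row=8; cleared 0 line(s) (total 0); column heights now [6 8 10 10 9 0], max=10
Drop 6: I rot3 at col 5 lands with bottom-row=0; cleared 0 line(s) (total 0); column heights now [6 8 10 10 9 4], max=10
Drop 7: I rot3 at col 5 lands with bottom-row=4; cleared 0 line(s) (total 0); column heights now [6 8 10 10 9 8], max=10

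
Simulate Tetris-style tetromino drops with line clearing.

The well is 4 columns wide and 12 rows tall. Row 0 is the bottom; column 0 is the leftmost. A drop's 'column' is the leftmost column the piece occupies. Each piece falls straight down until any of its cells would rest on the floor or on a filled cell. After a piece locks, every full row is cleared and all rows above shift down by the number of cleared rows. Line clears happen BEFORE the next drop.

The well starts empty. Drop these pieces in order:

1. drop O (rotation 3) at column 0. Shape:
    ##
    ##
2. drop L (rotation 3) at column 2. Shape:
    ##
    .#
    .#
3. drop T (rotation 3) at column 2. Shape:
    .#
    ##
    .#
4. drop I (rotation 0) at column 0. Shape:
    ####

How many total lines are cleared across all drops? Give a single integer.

Answer: 1

Derivation:
Drop 1: O rot3 at col 0 lands with bottom-row=0; cleared 0 line(s) (total 0); column heights now [2 2 0 0], max=2
Drop 2: L rot3 at col 2 lands with bottom-row=0; cleared 0 line(s) (total 0); column heights now [2 2 3 3], max=3
Drop 3: T rot3 at col 2 lands with bottom-row=3; cleared 0 line(s) (total 0); column heights now [2 2 5 6], max=6
Drop 4: I rot0 at col 0 lands with bottom-row=6; cleared 1 line(s) (total 1); column heights now [2 2 5 6], max=6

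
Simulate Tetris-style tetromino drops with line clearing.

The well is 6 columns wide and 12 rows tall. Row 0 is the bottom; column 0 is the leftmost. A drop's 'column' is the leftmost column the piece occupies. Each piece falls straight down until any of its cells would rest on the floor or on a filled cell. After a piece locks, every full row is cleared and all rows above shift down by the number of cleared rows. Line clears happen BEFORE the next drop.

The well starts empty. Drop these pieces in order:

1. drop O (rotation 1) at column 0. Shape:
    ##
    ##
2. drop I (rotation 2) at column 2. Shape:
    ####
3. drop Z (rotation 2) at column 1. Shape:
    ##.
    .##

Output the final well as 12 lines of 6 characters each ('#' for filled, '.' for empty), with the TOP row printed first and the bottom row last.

Drop 1: O rot1 at col 0 lands with bottom-row=0; cleared 0 line(s) (total 0); column heights now [2 2 0 0 0 0], max=2
Drop 2: I rot2 at col 2 lands with bottom-row=0; cleared 1 line(s) (total 1); column heights now [1 1 0 0 0 0], max=1
Drop 3: Z rot2 at col 1 lands with bottom-row=0; cleared 0 line(s) (total 1); column heights now [1 2 2 1 0 0], max=2

Answer: ......
......
......
......
......
......
......
......
......
......
.##...
####..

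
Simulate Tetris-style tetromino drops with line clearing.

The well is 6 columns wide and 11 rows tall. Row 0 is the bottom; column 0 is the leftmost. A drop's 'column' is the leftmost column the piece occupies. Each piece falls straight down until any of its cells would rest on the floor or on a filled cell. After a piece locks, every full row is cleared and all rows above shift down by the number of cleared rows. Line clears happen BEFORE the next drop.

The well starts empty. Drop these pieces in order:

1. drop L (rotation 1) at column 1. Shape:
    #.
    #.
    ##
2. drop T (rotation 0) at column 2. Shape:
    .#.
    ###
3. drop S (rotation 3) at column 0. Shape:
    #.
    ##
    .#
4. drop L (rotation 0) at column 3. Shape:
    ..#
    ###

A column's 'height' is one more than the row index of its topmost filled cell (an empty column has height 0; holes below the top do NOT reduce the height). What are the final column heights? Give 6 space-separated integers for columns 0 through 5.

Drop 1: L rot1 at col 1 lands with bottom-row=0; cleared 0 line(s) (total 0); column heights now [0 3 1 0 0 0], max=3
Drop 2: T rot0 at col 2 lands with bottom-row=1; cleared 0 line(s) (total 0); column heights now [0 3 2 3 2 0], max=3
Drop 3: S rot3 at col 0 lands with bottom-row=3; cleared 0 line(s) (total 0); column heights now [6 5 2 3 2 0], max=6
Drop 4: L rot0 at col 3 lands with bottom-row=3; cleared 0 line(s) (total 0); column heights now [6 5 2 4 4 5], max=6

Answer: 6 5 2 4 4 5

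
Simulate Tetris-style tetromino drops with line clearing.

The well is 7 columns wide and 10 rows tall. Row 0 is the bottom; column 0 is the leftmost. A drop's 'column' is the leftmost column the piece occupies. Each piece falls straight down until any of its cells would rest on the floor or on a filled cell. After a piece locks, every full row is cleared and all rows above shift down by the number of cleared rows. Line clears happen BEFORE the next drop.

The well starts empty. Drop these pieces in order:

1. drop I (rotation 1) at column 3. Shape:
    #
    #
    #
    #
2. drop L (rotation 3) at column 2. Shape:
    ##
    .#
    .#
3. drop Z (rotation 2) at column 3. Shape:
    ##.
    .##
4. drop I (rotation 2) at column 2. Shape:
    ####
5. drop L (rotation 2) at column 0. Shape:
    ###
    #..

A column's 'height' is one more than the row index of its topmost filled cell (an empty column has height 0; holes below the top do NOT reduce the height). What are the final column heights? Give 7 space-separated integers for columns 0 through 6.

Drop 1: I rot1 at col 3 lands with bottom-row=0; cleared 0 line(s) (total 0); column heights now [0 0 0 4 0 0 0], max=4
Drop 2: L rot3 at col 2 lands with bottom-row=4; cleared 0 line(s) (total 0); column heights now [0 0 7 7 0 0 0], max=7
Drop 3: Z rot2 at col 3 lands with bottom-row=6; cleared 0 line(s) (total 0); column heights now [0 0 7 8 8 7 0], max=8
Drop 4: I rot2 at col 2 lands with bottom-row=8; cleared 0 line(s) (total 0); column heights now [0 0 9 9 9 9 0], max=9
Drop 5: L rot2 at col 0 lands with bottom-row=8; cleared 0 line(s) (total 0); column heights now [10 10 10 9 9 9 0], max=10

Answer: 10 10 10 9 9 9 0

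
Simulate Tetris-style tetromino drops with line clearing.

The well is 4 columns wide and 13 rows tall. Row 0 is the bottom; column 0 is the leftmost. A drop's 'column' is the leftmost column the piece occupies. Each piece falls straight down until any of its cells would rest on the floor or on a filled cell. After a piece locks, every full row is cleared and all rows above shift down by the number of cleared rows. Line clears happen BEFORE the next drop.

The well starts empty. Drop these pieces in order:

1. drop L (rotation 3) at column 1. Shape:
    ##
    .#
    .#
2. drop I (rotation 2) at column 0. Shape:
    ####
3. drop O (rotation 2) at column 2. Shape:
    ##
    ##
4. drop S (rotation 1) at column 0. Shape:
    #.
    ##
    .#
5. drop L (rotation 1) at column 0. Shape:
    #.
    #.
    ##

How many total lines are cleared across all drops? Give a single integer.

Drop 1: L rot3 at col 1 lands with bottom-row=0; cleared 0 line(s) (total 0); column heights now [0 3 3 0], max=3
Drop 2: I rot2 at col 0 lands with bottom-row=3; cleared 1 line(s) (total 1); column heights now [0 3 3 0], max=3
Drop 3: O rot2 at col 2 lands with bottom-row=3; cleared 0 line(s) (total 1); column heights now [0 3 5 5], max=5
Drop 4: S rot1 at col 0 lands with bottom-row=3; cleared 1 line(s) (total 2); column heights now [5 4 4 4], max=5
Drop 5: L rot1 at col 0 lands with bottom-row=5; cleared 0 line(s) (total 2); column heights now [8 6 4 4], max=8

Answer: 2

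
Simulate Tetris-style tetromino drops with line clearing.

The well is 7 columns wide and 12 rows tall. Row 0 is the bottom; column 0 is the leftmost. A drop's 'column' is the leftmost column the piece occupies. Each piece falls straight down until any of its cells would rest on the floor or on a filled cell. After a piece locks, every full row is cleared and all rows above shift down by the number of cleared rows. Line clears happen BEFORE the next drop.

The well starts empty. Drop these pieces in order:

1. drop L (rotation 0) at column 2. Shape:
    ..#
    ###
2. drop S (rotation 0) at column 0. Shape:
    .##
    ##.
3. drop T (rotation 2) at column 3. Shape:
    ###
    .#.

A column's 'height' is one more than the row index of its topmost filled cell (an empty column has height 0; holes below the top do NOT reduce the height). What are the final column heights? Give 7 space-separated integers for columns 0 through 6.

Drop 1: L rot0 at col 2 lands with bottom-row=0; cleared 0 line(s) (total 0); column heights now [0 0 1 1 2 0 0], max=2
Drop 2: S rot0 at col 0 lands with bottom-row=0; cleared 0 line(s) (total 0); column heights now [1 2 2 1 2 0 0], max=2
Drop 3: T rot2 at col 3 lands with bottom-row=2; cleared 0 line(s) (total 0); column heights now [1 2 2 4 4 4 0], max=4

Answer: 1 2 2 4 4 4 0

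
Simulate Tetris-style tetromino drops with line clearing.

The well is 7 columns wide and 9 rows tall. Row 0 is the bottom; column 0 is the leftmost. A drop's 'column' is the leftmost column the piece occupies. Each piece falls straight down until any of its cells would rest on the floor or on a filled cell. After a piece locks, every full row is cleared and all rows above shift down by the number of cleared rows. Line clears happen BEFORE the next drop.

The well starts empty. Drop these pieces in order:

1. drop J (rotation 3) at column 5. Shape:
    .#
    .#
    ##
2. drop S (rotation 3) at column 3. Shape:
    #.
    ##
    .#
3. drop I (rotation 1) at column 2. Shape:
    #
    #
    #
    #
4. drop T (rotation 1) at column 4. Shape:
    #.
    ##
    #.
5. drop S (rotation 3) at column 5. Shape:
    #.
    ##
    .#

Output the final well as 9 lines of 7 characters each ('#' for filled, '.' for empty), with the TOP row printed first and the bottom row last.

Answer: .......
.......
.......
.....#.
....###
..#.###
..###.#
..###.#
..#.###

Derivation:
Drop 1: J rot3 at col 5 lands with bottom-row=0; cleared 0 line(s) (total 0); column heights now [0 0 0 0 0 1 3], max=3
Drop 2: S rot3 at col 3 lands with bottom-row=0; cleared 0 line(s) (total 0); column heights now [0 0 0 3 2 1 3], max=3
Drop 3: I rot1 at col 2 lands with bottom-row=0; cleared 0 line(s) (total 0); column heights now [0 0 4 3 2 1 3], max=4
Drop 4: T rot1 at col 4 lands with bottom-row=2; cleared 0 line(s) (total 0); column heights now [0 0 4 3 5 4 3], max=5
Drop 5: S rot3 at col 5 lands with bottom-row=3; cleared 0 line(s) (total 0); column heights now [0 0 4 3 5 6 5], max=6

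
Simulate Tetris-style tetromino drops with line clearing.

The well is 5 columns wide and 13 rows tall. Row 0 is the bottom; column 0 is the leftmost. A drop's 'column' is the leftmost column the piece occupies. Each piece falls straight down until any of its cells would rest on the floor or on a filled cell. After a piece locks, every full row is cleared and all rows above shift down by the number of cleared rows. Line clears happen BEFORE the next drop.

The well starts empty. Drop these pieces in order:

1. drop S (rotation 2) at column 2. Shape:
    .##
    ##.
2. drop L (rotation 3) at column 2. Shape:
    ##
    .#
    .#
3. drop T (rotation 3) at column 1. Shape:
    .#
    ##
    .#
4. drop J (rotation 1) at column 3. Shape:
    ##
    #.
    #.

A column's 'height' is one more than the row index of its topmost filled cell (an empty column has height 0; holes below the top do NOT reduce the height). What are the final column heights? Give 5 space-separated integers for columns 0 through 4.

Answer: 0 7 8 8 8

Derivation:
Drop 1: S rot2 at col 2 lands with bottom-row=0; cleared 0 line(s) (total 0); column heights now [0 0 1 2 2], max=2
Drop 2: L rot3 at col 2 lands with bottom-row=2; cleared 0 line(s) (total 0); column heights now [0 0 5 5 2], max=5
Drop 3: T rot3 at col 1 lands with bottom-row=5; cleared 0 line(s) (total 0); column heights now [0 7 8 5 2], max=8
Drop 4: J rot1 at col 3 lands with bottom-row=5; cleared 0 line(s) (total 0); column heights now [0 7 8 8 8], max=8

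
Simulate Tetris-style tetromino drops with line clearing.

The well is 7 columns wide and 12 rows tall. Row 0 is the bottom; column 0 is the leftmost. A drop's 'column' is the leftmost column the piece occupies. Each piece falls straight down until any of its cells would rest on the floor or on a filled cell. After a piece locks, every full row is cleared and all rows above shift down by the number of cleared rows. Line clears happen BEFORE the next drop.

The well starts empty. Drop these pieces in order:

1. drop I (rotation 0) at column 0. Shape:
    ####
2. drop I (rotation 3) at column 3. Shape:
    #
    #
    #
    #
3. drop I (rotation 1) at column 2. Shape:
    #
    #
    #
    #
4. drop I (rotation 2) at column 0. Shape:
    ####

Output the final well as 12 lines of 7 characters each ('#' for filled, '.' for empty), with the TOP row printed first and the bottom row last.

Drop 1: I rot0 at col 0 lands with bottom-row=0; cleared 0 line(s) (total 0); column heights now [1 1 1 1 0 0 0], max=1
Drop 2: I rot3 at col 3 lands with bottom-row=1; cleared 0 line(s) (total 0); column heights now [1 1 1 5 0 0 0], max=5
Drop 3: I rot1 at col 2 lands with bottom-row=1; cleared 0 line(s) (total 0); column heights now [1 1 5 5 0 0 0], max=5
Drop 4: I rot2 at col 0 lands with bottom-row=5; cleared 0 line(s) (total 0); column heights now [6 6 6 6 0 0 0], max=6

Answer: .......
.......
.......
.......
.......
.......
####...
..##...
..##...
..##...
..##...
####...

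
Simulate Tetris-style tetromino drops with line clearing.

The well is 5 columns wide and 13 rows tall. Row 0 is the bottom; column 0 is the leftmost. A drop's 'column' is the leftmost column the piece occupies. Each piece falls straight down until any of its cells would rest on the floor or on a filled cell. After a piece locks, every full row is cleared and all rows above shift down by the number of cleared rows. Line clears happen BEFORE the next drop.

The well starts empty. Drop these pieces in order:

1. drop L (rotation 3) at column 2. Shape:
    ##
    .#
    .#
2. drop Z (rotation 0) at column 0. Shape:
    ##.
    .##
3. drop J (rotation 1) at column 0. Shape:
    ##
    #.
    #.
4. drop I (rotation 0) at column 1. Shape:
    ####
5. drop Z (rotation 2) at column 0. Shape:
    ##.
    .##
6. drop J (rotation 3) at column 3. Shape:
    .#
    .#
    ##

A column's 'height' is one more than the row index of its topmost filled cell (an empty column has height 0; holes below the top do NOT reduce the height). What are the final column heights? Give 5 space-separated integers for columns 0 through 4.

Drop 1: L rot3 at col 2 lands with bottom-row=0; cleared 0 line(s) (total 0); column heights now [0 0 3 3 0], max=3
Drop 2: Z rot0 at col 0 lands with bottom-row=3; cleared 0 line(s) (total 0); column heights now [5 5 4 3 0], max=5
Drop 3: J rot1 at col 0 lands with bottom-row=5; cleared 0 line(s) (total 0); column heights now [8 8 4 3 0], max=8
Drop 4: I rot0 at col 1 lands with bottom-row=8; cleared 0 line(s) (total 0); column heights now [8 9 9 9 9], max=9
Drop 5: Z rot2 at col 0 lands with bottom-row=9; cleared 0 line(s) (total 0); column heights now [11 11 10 9 9], max=11
Drop 6: J rot3 at col 3 lands with bottom-row=9; cleared 0 line(s) (total 0); column heights now [11 11 10 10 12], max=12

Answer: 11 11 10 10 12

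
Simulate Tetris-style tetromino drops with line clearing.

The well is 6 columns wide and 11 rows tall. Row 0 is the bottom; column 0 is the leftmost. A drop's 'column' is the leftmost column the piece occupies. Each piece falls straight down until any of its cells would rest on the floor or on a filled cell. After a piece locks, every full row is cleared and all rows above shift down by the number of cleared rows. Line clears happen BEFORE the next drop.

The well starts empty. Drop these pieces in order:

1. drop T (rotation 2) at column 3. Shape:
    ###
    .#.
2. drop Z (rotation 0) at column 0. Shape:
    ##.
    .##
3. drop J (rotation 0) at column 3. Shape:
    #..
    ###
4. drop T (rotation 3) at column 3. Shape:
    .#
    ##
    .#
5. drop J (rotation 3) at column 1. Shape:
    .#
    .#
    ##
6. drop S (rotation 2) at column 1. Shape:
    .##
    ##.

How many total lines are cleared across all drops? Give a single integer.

Answer: 0

Derivation:
Drop 1: T rot2 at col 3 lands with bottom-row=0; cleared 0 line(s) (total 0); column heights now [0 0 0 2 2 2], max=2
Drop 2: Z rot0 at col 0 lands with bottom-row=0; cleared 0 line(s) (total 0); column heights now [2 2 1 2 2 2], max=2
Drop 3: J rot0 at col 3 lands with bottom-row=2; cleared 0 line(s) (total 0); column heights now [2 2 1 4 3 3], max=4
Drop 4: T rot3 at col 3 lands with bottom-row=3; cleared 0 line(s) (total 0); column heights now [2 2 1 5 6 3], max=6
Drop 5: J rot3 at col 1 lands with bottom-row=2; cleared 0 line(s) (total 0); column heights now [2 3 5 5 6 3], max=6
Drop 6: S rot2 at col 1 lands with bottom-row=5; cleared 0 line(s) (total 0); column heights now [2 6 7 7 6 3], max=7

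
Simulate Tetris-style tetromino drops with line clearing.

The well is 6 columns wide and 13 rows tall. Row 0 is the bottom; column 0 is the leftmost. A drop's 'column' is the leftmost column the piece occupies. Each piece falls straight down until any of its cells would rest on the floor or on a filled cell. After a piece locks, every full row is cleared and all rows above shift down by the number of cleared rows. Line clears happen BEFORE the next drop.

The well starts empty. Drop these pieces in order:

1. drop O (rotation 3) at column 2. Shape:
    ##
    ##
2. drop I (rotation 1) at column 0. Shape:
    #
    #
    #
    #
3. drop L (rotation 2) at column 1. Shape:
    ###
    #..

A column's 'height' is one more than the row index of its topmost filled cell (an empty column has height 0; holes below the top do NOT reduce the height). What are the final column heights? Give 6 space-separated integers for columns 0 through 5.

Answer: 4 3 3 3 0 0

Derivation:
Drop 1: O rot3 at col 2 lands with bottom-row=0; cleared 0 line(s) (total 0); column heights now [0 0 2 2 0 0], max=2
Drop 2: I rot1 at col 0 lands with bottom-row=0; cleared 0 line(s) (total 0); column heights now [4 0 2 2 0 0], max=4
Drop 3: L rot2 at col 1 lands with bottom-row=1; cleared 0 line(s) (total 0); column heights now [4 3 3 3 0 0], max=4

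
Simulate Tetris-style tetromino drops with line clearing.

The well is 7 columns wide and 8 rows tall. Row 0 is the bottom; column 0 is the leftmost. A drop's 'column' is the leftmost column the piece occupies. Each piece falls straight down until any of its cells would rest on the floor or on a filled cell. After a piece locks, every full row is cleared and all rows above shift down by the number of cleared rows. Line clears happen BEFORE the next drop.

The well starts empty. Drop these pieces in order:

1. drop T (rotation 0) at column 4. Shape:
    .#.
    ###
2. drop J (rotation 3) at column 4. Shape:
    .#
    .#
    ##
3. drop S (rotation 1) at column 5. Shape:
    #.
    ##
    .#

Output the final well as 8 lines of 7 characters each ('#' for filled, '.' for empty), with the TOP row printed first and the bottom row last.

Drop 1: T rot0 at col 4 lands with bottom-row=0; cleared 0 line(s) (total 0); column heights now [0 0 0 0 1 2 1], max=2
Drop 2: J rot3 at col 4 lands with bottom-row=2; cleared 0 line(s) (total 0); column heights now [0 0 0 0 3 5 1], max=5
Drop 3: S rot1 at col 5 lands with bottom-row=4; cleared 0 line(s) (total 0); column heights now [0 0 0 0 3 7 6], max=7

Answer: .......
.....#.
.....##
.....##
.....#.
....##.
.....#.
....###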